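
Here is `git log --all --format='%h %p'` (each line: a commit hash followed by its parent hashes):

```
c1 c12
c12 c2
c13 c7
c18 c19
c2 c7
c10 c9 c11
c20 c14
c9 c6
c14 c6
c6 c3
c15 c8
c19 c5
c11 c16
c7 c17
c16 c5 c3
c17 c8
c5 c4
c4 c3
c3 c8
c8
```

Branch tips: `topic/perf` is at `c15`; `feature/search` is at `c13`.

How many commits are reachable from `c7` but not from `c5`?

2

Reachable from c7: {c17, c7, c8}.
Reachable from c5: {c3, c4, c5, c8}.
In c7's history but not c5's: {c17, c7} — 2 commits.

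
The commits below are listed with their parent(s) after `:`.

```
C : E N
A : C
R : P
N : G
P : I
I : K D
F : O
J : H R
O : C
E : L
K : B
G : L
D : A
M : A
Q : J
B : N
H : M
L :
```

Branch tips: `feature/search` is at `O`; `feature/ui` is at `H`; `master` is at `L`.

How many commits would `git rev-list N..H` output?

5

Reachable from H: {A, C, E, G, H, L, M, N}.
Reachable from N: {G, L, N}.
In H's history but not N's: {A, C, E, H, M} — 5 commits.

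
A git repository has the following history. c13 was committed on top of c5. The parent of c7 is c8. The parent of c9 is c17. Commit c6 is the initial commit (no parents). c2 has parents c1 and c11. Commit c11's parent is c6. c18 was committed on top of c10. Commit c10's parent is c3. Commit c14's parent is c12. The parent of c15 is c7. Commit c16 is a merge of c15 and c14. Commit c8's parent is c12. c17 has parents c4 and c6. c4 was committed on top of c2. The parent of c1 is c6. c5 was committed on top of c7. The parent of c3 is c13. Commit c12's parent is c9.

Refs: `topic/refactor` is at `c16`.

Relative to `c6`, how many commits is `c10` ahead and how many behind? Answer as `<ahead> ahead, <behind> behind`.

Reachable from c10: {c1, c10, c11, c12, c13, c17, c2, c3, c4, c5, c6, c7, c8, c9}.
Reachable from c6: {c6}.
Only in c10's history (ahead): {c1, c10, c11, c12, c13, c17, c2, c3, c4, c5, c7, c8, c9} — 13.
Only in c6's history (behind): {} — 0.

13 ahead, 0 behind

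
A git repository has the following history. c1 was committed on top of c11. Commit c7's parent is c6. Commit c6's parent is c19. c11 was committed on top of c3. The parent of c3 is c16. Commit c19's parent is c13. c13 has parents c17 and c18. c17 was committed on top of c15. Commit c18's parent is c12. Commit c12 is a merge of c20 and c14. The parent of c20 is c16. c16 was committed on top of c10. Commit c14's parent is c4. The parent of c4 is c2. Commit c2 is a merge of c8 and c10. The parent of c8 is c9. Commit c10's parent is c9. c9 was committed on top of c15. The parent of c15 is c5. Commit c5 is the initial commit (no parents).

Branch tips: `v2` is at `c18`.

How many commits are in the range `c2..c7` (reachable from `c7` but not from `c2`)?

11

Reachable from c7: {c10, c12, c13, c14, c15, c16, c17, c18, c19, c2, c20, c4, c5, c6, c7, c8, c9}.
Reachable from c2: {c10, c15, c2, c5, c8, c9}.
In c7's history but not c2's: {c12, c13, c14, c16, c17, c18, c19, c20, c4, c6, c7} — 11 commits.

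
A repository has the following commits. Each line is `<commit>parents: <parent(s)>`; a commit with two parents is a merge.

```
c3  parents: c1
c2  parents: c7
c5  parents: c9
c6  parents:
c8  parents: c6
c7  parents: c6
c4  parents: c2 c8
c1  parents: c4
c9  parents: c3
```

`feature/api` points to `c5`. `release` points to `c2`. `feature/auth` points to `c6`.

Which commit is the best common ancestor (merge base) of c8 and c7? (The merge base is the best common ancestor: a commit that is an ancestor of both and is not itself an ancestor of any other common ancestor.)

Ancestors of c8: {c6, c8}.
Ancestors of c7: {c6, c7}.
Common ancestors: {c6}.
The only common ancestor is c6, so it is the merge base.

c6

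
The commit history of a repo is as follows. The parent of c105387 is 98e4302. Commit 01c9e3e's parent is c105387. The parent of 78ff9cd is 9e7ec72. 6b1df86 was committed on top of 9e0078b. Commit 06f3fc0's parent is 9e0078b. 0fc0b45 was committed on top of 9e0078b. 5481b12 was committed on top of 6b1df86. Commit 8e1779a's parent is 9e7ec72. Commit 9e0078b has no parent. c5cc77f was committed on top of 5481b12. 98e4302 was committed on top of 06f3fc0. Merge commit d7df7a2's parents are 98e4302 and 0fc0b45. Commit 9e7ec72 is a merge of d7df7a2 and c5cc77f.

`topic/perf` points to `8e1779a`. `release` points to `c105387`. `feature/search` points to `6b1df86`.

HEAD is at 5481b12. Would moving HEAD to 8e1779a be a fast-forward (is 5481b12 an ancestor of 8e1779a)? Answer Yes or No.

A fast-forward from 5481b12 to 8e1779a is possible iff 5481b12 is an ancestor of 8e1779a.
Ancestors of 8e1779a: {06f3fc0, 0fc0b45, 5481b12, 6b1df86, 8e1779a, 98e4302, 9e0078b, 9e7ec72, c5cc77f, d7df7a2}.
5481b12 is among them, so fast-forward is possible.

Yes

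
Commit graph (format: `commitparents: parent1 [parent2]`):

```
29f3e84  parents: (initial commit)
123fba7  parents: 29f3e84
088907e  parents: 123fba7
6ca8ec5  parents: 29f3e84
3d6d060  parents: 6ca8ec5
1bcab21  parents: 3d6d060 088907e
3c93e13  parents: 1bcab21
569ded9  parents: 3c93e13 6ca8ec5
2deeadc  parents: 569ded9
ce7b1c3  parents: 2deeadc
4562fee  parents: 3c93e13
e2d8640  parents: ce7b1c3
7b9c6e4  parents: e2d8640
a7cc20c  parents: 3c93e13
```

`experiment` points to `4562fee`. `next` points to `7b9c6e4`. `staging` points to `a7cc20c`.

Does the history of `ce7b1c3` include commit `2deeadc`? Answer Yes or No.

Ancestors of ce7b1c3 (commits reachable by following parents): {088907e, 123fba7, 1bcab21, 29f3e84, 2deeadc, 3c93e13, 3d6d060, 569ded9, 6ca8ec5, ce7b1c3}.
2deeadc is in that set, so it is an ancestor of ce7b1c3.

Yes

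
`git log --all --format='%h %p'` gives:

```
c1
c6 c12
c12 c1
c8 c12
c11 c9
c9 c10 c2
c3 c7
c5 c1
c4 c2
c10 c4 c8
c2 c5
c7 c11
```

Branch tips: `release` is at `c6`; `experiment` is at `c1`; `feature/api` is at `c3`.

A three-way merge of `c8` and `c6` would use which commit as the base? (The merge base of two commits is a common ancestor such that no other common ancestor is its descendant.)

Ancestors of c8: {c1, c12, c8}.
Ancestors of c6: {c1, c12, c6}.
Common ancestors: {c1, c12}.
Among these, c12 is not an ancestor of any other common ancestor — it is the merge base.

c12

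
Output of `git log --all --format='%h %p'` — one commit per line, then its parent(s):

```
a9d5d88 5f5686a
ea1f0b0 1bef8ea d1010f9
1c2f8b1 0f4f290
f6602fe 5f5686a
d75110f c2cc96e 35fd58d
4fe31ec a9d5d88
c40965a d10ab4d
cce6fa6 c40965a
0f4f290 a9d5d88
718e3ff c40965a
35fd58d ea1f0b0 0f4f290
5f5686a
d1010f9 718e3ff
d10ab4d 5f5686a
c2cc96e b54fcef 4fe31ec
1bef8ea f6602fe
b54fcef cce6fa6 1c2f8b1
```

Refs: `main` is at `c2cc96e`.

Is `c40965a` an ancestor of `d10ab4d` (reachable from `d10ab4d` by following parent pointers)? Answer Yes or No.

Ancestors of d10ab4d: {5f5686a, d10ab4d}.
c40965a is not in that set, so it is not an ancestor of d10ab4d.

No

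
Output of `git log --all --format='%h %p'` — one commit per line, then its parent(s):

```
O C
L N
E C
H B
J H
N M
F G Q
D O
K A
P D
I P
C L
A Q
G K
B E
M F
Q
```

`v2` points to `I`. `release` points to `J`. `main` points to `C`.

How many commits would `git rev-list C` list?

Walking parent pointers from C: reachable set = {A, C, F, G, K, L, M, N, Q}.
That is 9 commits.

9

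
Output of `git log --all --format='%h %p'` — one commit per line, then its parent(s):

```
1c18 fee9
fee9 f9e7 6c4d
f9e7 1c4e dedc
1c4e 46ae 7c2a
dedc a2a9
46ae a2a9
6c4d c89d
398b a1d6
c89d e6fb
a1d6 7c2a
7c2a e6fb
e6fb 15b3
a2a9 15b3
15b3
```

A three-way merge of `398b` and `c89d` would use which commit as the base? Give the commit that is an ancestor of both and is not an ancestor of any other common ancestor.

e6fb

Ancestors of 398b: {15b3, 398b, 7c2a, a1d6, e6fb}.
Ancestors of c89d: {15b3, c89d, e6fb}.
Common ancestors: {15b3, e6fb}.
Among these, e6fb is not an ancestor of any other common ancestor — it is the merge base.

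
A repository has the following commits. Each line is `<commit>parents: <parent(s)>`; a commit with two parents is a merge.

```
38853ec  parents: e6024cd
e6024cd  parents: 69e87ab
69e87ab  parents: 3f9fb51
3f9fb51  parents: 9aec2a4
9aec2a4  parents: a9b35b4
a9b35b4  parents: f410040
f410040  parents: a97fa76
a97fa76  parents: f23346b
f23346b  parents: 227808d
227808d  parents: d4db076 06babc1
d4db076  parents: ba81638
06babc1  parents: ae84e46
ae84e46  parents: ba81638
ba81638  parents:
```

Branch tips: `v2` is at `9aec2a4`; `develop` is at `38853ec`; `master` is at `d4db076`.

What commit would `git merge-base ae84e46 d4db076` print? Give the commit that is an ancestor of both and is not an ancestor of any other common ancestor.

Ancestors of ae84e46: {ae84e46, ba81638}.
Ancestors of d4db076: {ba81638, d4db076}.
Common ancestors: {ba81638}.
The only common ancestor is ba81638, so it is the merge base.

ba81638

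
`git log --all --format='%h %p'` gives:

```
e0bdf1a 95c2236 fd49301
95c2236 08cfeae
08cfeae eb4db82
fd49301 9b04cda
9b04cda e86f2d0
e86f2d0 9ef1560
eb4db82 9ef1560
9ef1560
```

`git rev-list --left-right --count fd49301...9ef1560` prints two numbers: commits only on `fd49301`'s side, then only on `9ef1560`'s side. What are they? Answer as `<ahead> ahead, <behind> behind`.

Reachable from fd49301: {9b04cda, 9ef1560, e86f2d0, fd49301}.
Reachable from 9ef1560: {9ef1560}.
Only in fd49301's history (ahead): {9b04cda, e86f2d0, fd49301} — 3.
Only in 9ef1560's history (behind): {} — 0.

3 ahead, 0 behind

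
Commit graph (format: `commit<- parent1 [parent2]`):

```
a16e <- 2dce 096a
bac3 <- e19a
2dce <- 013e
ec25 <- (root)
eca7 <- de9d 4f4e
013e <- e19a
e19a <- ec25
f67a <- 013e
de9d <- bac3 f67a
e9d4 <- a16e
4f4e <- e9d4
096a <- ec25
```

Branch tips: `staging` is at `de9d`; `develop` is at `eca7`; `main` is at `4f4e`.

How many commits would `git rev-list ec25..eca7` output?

Reachable from eca7: {013e, 096a, 2dce, 4f4e, a16e, bac3, de9d, e19a, e9d4, ec25, eca7, f67a}.
Reachable from ec25: {ec25}.
In eca7's history but not ec25's: {013e, 096a, 2dce, 4f4e, a16e, bac3, de9d, e19a, e9d4, eca7, f67a} — 11 commits.

11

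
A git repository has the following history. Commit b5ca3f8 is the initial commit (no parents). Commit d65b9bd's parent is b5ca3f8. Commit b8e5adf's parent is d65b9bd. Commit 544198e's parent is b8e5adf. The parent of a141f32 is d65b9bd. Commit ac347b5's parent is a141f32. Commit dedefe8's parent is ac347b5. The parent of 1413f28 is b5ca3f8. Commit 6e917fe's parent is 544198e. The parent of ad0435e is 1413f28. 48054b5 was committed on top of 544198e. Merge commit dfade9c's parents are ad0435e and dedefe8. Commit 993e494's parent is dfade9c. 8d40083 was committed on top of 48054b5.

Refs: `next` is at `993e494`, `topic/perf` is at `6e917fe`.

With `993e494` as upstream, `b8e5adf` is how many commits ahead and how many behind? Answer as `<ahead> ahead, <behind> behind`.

Reachable from b8e5adf: {b5ca3f8, b8e5adf, d65b9bd}.
Reachable from 993e494: {1413f28, 993e494, a141f32, ac347b5, ad0435e, b5ca3f8, d65b9bd, dedefe8, dfade9c}.
Only in b8e5adf's history (ahead): {b8e5adf} — 1.
Only in 993e494's history (behind): {1413f28, 993e494, a141f32, ac347b5, ad0435e, dedefe8, dfade9c} — 7.

1 ahead, 7 behind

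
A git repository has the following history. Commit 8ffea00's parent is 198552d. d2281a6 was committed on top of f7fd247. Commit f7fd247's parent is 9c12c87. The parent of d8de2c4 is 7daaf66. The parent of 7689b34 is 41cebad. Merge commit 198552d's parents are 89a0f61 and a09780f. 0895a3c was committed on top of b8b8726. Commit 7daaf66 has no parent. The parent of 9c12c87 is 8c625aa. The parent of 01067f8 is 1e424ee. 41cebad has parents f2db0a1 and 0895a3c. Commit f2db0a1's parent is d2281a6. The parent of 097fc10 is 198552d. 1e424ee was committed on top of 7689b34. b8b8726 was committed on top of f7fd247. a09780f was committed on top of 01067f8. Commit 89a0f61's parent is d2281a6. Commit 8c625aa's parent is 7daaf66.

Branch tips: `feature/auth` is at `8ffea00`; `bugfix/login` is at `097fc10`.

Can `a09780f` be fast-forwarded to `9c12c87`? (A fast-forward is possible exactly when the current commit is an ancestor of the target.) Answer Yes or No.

No

A fast-forward from a09780f to 9c12c87 is possible iff a09780f is an ancestor of 9c12c87.
Ancestors of 9c12c87: {7daaf66, 8c625aa, 9c12c87}.
a09780f is not among them, so fast-forward is not possible.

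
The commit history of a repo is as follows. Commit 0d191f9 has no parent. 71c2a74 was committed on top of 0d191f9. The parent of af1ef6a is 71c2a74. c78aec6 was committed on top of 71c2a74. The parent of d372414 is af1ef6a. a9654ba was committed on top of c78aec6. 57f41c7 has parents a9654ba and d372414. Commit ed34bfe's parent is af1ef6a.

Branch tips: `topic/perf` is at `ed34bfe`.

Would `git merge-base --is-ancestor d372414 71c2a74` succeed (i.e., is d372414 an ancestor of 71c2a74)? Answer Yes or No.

Ancestors of 71c2a74: {0d191f9, 71c2a74}.
d372414 is not in that set, so it is not an ancestor of 71c2a74.

No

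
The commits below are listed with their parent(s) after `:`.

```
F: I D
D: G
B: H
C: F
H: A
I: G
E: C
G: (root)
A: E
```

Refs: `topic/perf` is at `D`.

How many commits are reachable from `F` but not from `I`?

Reachable from F: {D, F, G, I}.
Reachable from I: {G, I}.
In F's history but not I's: {D, F} — 2 commits.

2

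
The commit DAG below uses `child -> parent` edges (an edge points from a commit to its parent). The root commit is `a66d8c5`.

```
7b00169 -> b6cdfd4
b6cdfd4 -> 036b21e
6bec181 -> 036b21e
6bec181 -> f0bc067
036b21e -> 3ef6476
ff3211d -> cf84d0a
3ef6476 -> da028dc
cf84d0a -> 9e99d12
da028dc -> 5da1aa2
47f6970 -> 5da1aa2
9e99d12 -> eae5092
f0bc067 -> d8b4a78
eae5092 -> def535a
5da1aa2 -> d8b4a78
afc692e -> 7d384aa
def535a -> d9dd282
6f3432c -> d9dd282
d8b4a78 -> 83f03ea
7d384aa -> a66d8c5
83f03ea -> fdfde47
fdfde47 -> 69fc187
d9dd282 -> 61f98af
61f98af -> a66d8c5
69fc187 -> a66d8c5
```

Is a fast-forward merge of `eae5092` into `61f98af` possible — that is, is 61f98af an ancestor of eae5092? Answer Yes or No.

Yes

A fast-forward from 61f98af to eae5092 is possible iff 61f98af is an ancestor of eae5092.
Ancestors of eae5092: {61f98af, a66d8c5, d9dd282, def535a, eae5092}.
61f98af is among them, so fast-forward is possible.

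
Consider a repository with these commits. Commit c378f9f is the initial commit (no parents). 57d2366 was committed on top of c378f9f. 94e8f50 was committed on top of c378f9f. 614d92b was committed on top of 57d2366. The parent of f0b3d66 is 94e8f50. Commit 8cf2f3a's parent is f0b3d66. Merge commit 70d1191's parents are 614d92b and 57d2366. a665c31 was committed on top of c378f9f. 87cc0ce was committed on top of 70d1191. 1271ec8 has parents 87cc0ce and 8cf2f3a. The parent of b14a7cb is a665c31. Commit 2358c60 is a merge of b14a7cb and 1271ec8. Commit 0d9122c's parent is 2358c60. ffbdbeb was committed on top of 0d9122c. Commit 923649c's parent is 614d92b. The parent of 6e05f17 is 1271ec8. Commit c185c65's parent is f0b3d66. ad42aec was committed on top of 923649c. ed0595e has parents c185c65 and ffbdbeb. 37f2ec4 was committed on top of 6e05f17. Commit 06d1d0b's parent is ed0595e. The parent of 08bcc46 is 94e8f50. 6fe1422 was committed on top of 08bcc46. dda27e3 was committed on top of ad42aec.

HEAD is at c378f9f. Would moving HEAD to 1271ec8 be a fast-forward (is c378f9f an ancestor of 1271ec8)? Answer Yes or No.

Yes

A fast-forward from c378f9f to 1271ec8 is possible iff c378f9f is an ancestor of 1271ec8.
Ancestors of 1271ec8: {1271ec8, 57d2366, 614d92b, 70d1191, 87cc0ce, 8cf2f3a, 94e8f50, c378f9f, f0b3d66}.
c378f9f is among them, so fast-forward is possible.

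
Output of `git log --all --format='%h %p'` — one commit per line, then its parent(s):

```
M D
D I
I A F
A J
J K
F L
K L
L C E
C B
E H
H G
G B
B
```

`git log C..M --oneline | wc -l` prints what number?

11

Reachable from M: {A, B, C, D, E, F, G, H, I, J, K, L, M}.
Reachable from C: {B, C}.
In M's history but not C's: {A, D, E, F, G, H, I, J, K, L, M} — 11 commits.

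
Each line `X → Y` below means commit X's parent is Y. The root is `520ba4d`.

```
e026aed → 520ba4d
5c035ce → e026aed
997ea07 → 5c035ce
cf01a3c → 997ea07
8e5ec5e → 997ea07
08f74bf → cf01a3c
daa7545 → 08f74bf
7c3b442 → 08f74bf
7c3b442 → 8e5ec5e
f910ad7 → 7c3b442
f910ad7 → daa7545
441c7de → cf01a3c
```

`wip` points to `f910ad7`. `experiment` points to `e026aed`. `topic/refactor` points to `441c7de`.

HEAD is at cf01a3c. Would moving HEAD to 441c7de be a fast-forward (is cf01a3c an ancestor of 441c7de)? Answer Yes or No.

Yes

A fast-forward from cf01a3c to 441c7de is possible iff cf01a3c is an ancestor of 441c7de.
Ancestors of 441c7de: {441c7de, 520ba4d, 5c035ce, 997ea07, cf01a3c, e026aed}.
cf01a3c is among them, so fast-forward is possible.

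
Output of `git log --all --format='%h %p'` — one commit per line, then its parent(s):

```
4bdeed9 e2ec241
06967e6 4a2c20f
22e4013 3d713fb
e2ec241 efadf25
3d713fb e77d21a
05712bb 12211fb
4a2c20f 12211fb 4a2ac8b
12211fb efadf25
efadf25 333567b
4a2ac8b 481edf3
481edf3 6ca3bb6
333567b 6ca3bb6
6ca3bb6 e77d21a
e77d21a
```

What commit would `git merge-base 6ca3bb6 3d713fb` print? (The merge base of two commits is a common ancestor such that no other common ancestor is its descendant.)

e77d21a

Ancestors of 6ca3bb6: {6ca3bb6, e77d21a}.
Ancestors of 3d713fb: {3d713fb, e77d21a}.
Common ancestors: {e77d21a}.
The only common ancestor is e77d21a, so it is the merge base.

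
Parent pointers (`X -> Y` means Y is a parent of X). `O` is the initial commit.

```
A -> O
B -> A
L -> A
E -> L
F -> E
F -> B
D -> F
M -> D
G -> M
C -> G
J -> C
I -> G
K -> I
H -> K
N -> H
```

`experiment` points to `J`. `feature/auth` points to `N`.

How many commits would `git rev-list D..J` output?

4

Reachable from J: {A, B, C, D, E, F, G, J, L, M, O}.
Reachable from D: {A, B, D, E, F, L, O}.
In J's history but not D's: {C, G, J, M} — 4 commits.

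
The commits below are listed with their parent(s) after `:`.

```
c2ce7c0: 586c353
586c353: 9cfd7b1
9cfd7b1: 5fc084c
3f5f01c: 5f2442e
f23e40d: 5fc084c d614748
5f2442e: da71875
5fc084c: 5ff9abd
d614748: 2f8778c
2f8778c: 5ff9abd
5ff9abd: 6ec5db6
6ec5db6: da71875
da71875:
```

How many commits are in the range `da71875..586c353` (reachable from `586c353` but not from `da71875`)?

Reachable from 586c353: {586c353, 5fc084c, 5ff9abd, 6ec5db6, 9cfd7b1, da71875}.
Reachable from da71875: {da71875}.
In 586c353's history but not da71875's: {586c353, 5fc084c, 5ff9abd, 6ec5db6, 9cfd7b1} — 5 commits.

5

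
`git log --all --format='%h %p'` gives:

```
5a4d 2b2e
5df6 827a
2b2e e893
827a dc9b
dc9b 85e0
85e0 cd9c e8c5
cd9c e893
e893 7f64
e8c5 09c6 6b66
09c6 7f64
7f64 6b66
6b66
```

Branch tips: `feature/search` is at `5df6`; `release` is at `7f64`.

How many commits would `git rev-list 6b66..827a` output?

8

Reachable from 827a: {09c6, 6b66, 7f64, 827a, 85e0, cd9c, dc9b, e893, e8c5}.
Reachable from 6b66: {6b66}.
In 827a's history but not 6b66's: {09c6, 7f64, 827a, 85e0, cd9c, dc9b, e893, e8c5} — 8 commits.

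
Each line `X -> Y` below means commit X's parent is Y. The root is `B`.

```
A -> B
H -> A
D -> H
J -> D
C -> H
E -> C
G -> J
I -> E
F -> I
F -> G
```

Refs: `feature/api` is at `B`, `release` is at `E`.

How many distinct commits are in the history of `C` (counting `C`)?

Walking parent pointers from C: reachable set = {A, B, C, H}.
That is 4 commits.

4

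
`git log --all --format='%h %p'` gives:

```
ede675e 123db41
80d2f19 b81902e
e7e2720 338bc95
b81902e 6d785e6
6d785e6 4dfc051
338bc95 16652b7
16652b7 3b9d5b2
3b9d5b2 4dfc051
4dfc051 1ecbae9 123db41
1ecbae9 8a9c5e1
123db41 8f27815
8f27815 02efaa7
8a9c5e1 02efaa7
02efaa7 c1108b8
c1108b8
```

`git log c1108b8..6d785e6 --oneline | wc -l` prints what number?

7

Reachable from 6d785e6: {02efaa7, 123db41, 1ecbae9, 4dfc051, 6d785e6, 8a9c5e1, 8f27815, c1108b8}.
Reachable from c1108b8: {c1108b8}.
In 6d785e6's history but not c1108b8's: {02efaa7, 123db41, 1ecbae9, 4dfc051, 6d785e6, 8a9c5e1, 8f27815} — 7 commits.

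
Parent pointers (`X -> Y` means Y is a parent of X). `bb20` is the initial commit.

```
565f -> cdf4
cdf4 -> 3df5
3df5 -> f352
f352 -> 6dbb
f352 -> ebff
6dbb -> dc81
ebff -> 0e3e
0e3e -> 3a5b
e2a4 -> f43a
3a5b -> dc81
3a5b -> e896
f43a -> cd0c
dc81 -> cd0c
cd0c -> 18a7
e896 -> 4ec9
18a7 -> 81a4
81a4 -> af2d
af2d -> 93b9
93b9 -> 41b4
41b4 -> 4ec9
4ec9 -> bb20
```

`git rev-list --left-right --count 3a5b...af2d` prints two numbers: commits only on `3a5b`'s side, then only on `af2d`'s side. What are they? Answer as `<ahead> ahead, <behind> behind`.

6 ahead, 0 behind

Reachable from 3a5b: {18a7, 3a5b, 41b4, 4ec9, 81a4, 93b9, af2d, bb20, cd0c, dc81, e896}.
Reachable from af2d: {41b4, 4ec9, 93b9, af2d, bb20}.
Only in 3a5b's history (ahead): {18a7, 3a5b, 81a4, cd0c, dc81, e896} — 6.
Only in af2d's history (behind): {} — 0.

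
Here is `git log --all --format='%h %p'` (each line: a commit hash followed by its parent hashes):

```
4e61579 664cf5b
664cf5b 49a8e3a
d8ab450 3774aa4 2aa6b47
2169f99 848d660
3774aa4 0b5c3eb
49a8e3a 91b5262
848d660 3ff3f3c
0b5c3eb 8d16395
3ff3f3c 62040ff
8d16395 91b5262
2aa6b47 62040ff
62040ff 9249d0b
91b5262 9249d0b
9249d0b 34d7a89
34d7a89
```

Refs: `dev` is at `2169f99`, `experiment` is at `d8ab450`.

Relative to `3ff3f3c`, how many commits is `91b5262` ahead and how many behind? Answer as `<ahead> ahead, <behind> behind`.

1 ahead, 2 behind

Reachable from 91b5262: {34d7a89, 91b5262, 9249d0b}.
Reachable from 3ff3f3c: {34d7a89, 3ff3f3c, 62040ff, 9249d0b}.
Only in 91b5262's history (ahead): {91b5262} — 1.
Only in 3ff3f3c's history (behind): {3ff3f3c, 62040ff} — 2.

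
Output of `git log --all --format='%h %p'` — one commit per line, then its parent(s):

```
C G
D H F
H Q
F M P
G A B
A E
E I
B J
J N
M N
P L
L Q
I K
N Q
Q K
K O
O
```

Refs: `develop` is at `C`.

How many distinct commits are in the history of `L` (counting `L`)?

4

Walking parent pointers from L: reachable set = {K, L, O, Q}.
That is 4 commits.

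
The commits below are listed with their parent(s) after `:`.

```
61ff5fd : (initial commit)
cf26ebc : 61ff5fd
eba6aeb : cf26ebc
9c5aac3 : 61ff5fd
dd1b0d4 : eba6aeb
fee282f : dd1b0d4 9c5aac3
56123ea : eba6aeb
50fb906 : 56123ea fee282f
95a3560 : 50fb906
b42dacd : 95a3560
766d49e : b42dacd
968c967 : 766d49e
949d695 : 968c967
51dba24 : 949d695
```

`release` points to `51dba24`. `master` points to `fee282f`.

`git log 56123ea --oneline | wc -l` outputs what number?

4

Walking parent pointers from 56123ea: reachable set = {56123ea, 61ff5fd, cf26ebc, eba6aeb}.
That is 4 commits.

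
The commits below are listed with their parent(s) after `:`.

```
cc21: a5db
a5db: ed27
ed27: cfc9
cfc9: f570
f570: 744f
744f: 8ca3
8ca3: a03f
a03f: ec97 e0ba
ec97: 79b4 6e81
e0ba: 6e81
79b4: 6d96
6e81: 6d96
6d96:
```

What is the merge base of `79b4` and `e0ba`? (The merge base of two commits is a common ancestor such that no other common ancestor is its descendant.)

6d96

Ancestors of 79b4: {6d96, 79b4}.
Ancestors of e0ba: {6d96, 6e81, e0ba}.
Common ancestors: {6d96}.
The only common ancestor is 6d96, so it is the merge base.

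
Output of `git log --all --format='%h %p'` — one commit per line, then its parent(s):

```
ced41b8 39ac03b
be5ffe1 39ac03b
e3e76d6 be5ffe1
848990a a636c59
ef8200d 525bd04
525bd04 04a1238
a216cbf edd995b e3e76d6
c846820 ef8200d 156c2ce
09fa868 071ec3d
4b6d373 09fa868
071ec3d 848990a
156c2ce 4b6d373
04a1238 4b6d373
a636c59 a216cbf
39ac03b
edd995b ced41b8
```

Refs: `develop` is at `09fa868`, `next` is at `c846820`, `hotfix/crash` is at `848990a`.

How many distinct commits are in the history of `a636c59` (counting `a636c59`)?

Walking parent pointers from a636c59: reachable set = {39ac03b, a216cbf, a636c59, be5ffe1, ced41b8, e3e76d6, edd995b}.
That is 7 commits.

7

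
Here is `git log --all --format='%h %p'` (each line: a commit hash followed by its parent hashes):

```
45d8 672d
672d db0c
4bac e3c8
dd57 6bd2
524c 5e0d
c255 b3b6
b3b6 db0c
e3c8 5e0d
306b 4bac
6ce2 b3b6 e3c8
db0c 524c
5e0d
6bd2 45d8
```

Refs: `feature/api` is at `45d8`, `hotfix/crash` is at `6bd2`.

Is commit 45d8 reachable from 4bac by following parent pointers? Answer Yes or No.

No

Ancestors of 4bac: {4bac, 5e0d, e3c8}.
45d8 is not in that set, so it is not an ancestor of 4bac.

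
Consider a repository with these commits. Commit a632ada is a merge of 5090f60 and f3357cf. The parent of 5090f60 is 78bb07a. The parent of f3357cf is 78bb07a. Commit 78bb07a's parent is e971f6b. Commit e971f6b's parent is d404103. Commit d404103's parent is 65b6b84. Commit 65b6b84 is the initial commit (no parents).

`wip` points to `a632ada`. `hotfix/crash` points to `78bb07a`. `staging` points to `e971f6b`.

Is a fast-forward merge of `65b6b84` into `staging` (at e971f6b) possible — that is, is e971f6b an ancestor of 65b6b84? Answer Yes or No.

No

A fast-forward from e971f6b to 65b6b84 is possible iff e971f6b is an ancestor of 65b6b84.
Ancestors of 65b6b84: {65b6b84}.
e971f6b is not among them, so fast-forward is not possible.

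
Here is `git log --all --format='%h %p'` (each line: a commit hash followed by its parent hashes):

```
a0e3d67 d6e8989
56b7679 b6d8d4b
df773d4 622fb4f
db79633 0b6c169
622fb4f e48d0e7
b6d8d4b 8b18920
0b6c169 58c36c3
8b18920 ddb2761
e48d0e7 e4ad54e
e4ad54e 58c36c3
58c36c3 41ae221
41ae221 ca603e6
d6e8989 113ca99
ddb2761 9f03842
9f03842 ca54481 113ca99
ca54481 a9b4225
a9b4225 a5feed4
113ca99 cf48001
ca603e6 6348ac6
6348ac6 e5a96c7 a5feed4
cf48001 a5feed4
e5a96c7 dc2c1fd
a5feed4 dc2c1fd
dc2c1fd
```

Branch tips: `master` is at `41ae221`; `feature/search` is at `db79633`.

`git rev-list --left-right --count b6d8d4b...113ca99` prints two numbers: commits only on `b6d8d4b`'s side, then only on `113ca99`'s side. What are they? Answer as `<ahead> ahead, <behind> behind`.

6 ahead, 0 behind

Reachable from b6d8d4b: {113ca99, 8b18920, 9f03842, a5feed4, a9b4225, b6d8d4b, ca54481, cf48001, dc2c1fd, ddb2761}.
Reachable from 113ca99: {113ca99, a5feed4, cf48001, dc2c1fd}.
Only in b6d8d4b's history (ahead): {8b18920, 9f03842, a9b4225, b6d8d4b, ca54481, ddb2761} — 6.
Only in 113ca99's history (behind): {} — 0.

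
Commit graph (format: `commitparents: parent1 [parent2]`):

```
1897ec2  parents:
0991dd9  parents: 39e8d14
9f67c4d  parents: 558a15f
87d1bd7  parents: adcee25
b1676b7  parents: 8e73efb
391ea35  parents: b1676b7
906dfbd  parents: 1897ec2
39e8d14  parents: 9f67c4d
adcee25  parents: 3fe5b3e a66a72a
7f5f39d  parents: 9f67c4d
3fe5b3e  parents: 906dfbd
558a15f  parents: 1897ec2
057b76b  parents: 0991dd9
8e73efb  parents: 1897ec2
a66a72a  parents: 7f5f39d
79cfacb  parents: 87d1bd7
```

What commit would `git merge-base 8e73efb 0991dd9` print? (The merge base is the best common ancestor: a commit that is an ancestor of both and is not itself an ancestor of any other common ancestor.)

1897ec2

Ancestors of 8e73efb: {1897ec2, 8e73efb}.
Ancestors of 0991dd9: {0991dd9, 1897ec2, 39e8d14, 558a15f, 9f67c4d}.
Common ancestors: {1897ec2}.
The only common ancestor is 1897ec2, so it is the merge base.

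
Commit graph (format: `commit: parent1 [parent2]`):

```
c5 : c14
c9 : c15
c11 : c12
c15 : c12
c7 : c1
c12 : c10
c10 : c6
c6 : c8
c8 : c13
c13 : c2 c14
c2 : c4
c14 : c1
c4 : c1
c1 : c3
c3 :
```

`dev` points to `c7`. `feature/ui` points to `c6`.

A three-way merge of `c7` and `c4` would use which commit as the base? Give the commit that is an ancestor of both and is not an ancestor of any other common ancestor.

c1

Ancestors of c7: {c1, c3, c7}.
Ancestors of c4: {c1, c3, c4}.
Common ancestors: {c1, c3}.
Among these, c1 is not an ancestor of any other common ancestor — it is the merge base.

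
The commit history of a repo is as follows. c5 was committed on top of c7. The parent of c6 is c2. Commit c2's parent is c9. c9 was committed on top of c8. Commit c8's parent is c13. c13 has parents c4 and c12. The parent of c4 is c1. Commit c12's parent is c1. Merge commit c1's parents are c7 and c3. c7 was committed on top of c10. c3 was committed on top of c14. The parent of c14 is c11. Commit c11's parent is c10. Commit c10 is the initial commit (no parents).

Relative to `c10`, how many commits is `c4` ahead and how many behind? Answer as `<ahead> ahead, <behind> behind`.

Reachable from c4: {c1, c10, c11, c14, c3, c4, c7}.
Reachable from c10: {c10}.
Only in c4's history (ahead): {c1, c11, c14, c3, c4, c7} — 6.
Only in c10's history (behind): {} — 0.

6 ahead, 0 behind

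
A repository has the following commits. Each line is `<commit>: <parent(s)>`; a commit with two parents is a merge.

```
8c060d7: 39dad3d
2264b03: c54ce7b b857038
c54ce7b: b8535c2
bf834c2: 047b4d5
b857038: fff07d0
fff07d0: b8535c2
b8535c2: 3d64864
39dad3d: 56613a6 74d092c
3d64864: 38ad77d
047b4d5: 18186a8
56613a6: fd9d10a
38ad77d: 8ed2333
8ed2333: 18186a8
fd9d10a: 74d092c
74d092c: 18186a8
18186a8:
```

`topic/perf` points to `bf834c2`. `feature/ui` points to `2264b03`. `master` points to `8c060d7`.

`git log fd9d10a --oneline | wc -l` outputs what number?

Walking parent pointers from fd9d10a: reachable set = {18186a8, 74d092c, fd9d10a}.
That is 3 commits.

3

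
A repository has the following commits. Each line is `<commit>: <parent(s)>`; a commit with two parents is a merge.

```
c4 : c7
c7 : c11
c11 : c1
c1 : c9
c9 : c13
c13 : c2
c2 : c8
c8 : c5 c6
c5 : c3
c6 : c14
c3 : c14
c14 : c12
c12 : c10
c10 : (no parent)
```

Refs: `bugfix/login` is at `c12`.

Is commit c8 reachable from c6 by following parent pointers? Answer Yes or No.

No

Ancestors of c6: {c10, c12, c14, c6}.
c8 is not in that set, so it is not an ancestor of c6.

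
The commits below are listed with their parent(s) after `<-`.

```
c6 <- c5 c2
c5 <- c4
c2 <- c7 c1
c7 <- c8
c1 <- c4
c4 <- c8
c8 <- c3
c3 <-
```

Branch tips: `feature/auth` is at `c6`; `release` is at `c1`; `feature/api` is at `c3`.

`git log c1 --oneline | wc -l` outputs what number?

Walking parent pointers from c1: reachable set = {c1, c3, c4, c8}.
That is 4 commits.

4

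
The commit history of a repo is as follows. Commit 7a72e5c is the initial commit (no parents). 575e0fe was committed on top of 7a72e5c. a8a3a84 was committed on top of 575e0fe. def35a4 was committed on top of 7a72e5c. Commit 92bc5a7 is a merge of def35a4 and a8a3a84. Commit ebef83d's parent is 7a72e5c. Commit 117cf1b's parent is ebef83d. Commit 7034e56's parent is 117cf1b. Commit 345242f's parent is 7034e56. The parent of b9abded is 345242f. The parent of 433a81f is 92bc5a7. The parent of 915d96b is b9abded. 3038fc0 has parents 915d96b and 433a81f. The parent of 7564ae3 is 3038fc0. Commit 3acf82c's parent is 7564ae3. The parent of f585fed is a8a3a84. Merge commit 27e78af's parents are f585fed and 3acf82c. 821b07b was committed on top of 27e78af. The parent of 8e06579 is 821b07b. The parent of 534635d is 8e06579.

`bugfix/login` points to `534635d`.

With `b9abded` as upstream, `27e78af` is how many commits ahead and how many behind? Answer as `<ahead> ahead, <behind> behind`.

11 ahead, 0 behind

Reachable from 27e78af: {117cf1b, 27e78af, 3038fc0, 345242f, 3acf82c, 433a81f, 575e0fe, 7034e56, 7564ae3, 7a72e5c, 915d96b, 92bc5a7, a8a3a84, b9abded, def35a4, ebef83d, f585fed}.
Reachable from b9abded: {117cf1b, 345242f, 7034e56, 7a72e5c, b9abded, ebef83d}.
Only in 27e78af's history (ahead): {27e78af, 3038fc0, 3acf82c, 433a81f, 575e0fe, 7564ae3, 915d96b, 92bc5a7, a8a3a84, def35a4, f585fed} — 11.
Only in b9abded's history (behind): {} — 0.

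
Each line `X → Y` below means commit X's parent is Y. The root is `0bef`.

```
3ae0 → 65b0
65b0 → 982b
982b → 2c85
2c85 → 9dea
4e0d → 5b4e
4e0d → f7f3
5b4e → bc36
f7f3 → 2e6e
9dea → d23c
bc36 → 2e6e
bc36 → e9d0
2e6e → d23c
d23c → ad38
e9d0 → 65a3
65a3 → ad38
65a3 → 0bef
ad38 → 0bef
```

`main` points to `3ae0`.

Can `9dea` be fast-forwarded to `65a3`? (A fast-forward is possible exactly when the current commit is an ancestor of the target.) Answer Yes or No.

A fast-forward from 9dea to 65a3 is possible iff 9dea is an ancestor of 65a3.
Ancestors of 65a3: {0bef, 65a3, ad38}.
9dea is not among them, so fast-forward is not possible.

No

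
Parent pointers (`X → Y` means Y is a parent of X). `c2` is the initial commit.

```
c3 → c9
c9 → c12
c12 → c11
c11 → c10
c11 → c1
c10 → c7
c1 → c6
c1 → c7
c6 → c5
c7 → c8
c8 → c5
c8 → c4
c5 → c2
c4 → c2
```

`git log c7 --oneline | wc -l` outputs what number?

Walking parent pointers from c7: reachable set = {c2, c4, c5, c7, c8}.
That is 5 commits.

5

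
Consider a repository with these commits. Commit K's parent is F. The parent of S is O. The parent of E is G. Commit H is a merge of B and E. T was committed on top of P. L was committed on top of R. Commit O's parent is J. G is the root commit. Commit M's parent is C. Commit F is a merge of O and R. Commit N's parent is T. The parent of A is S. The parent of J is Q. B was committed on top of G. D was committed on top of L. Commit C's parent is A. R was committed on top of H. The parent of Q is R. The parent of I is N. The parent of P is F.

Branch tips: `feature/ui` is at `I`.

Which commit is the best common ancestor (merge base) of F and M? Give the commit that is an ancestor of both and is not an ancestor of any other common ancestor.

Ancestors of F: {B, E, F, G, H, J, O, Q, R}.
Ancestors of M: {A, B, C, E, G, H, J, M, O, Q, R, S}.
Common ancestors: {B, E, G, H, J, O, Q, R}.
Among these, O is not an ancestor of any other common ancestor — it is the merge base.

O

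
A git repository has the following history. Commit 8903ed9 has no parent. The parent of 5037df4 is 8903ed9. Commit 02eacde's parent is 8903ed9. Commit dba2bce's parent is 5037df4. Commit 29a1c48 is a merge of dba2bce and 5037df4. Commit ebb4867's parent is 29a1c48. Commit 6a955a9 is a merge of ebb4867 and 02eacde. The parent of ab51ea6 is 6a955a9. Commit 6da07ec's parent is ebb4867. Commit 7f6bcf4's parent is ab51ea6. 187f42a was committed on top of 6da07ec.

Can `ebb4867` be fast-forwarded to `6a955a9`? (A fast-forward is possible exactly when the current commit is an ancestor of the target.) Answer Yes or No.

Yes

A fast-forward from ebb4867 to 6a955a9 is possible iff ebb4867 is an ancestor of 6a955a9.
Ancestors of 6a955a9: {02eacde, 29a1c48, 5037df4, 6a955a9, 8903ed9, dba2bce, ebb4867}.
ebb4867 is among them, so fast-forward is possible.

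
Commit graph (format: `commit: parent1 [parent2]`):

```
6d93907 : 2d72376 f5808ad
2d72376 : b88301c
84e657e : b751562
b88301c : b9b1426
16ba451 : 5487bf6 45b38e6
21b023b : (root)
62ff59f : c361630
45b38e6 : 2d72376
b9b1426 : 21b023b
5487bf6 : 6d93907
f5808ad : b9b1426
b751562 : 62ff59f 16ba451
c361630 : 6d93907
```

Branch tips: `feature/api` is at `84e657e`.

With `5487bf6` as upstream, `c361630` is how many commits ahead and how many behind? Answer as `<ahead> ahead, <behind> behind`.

1 ahead, 1 behind

Reachable from c361630: {21b023b, 2d72376, 6d93907, b88301c, b9b1426, c361630, f5808ad}.
Reachable from 5487bf6: {21b023b, 2d72376, 5487bf6, 6d93907, b88301c, b9b1426, f5808ad}.
Only in c361630's history (ahead): {c361630} — 1.
Only in 5487bf6's history (behind): {5487bf6} — 1.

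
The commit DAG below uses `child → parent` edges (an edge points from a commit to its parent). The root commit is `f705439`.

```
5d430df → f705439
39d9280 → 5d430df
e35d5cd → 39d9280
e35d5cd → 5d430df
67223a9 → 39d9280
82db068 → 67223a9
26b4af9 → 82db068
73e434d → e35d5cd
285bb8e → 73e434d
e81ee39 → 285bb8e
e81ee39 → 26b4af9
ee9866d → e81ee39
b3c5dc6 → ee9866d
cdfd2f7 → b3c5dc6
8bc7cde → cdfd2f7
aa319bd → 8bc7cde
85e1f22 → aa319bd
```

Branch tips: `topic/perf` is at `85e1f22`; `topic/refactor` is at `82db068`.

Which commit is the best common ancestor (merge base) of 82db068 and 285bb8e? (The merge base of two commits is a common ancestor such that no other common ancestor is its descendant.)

39d9280

Ancestors of 82db068: {39d9280, 5d430df, 67223a9, 82db068, f705439}.
Ancestors of 285bb8e: {285bb8e, 39d9280, 5d430df, 73e434d, e35d5cd, f705439}.
Common ancestors: {39d9280, 5d430df, f705439}.
Among these, 39d9280 is not an ancestor of any other common ancestor — it is the merge base.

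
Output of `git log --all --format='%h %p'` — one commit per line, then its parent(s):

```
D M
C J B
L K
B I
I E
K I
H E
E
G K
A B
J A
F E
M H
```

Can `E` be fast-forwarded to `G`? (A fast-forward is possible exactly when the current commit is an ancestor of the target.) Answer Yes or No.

A fast-forward from E to G is possible iff E is an ancestor of G.
Ancestors of G: {E, G, I, K}.
E is among them, so fast-forward is possible.

Yes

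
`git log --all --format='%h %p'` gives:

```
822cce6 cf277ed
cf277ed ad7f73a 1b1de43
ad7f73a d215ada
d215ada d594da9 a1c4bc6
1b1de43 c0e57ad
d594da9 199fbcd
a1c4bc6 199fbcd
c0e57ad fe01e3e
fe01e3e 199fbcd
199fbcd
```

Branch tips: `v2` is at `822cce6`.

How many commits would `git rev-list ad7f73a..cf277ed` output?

4

Reachable from cf277ed: {199fbcd, 1b1de43, a1c4bc6, ad7f73a, c0e57ad, cf277ed, d215ada, d594da9, fe01e3e}.
Reachable from ad7f73a: {199fbcd, a1c4bc6, ad7f73a, d215ada, d594da9}.
In cf277ed's history but not ad7f73a's: {1b1de43, c0e57ad, cf277ed, fe01e3e} — 4 commits.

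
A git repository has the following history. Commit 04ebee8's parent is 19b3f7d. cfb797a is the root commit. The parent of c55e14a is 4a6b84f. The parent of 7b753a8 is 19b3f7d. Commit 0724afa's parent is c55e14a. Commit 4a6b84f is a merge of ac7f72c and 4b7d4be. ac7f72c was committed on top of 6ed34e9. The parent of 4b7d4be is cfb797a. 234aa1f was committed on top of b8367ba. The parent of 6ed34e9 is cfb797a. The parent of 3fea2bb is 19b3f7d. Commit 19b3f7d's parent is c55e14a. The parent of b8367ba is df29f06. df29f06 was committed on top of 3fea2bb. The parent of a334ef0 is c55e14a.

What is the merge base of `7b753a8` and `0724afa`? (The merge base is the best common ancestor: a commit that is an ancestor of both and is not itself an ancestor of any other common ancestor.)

Ancestors of 7b753a8: {19b3f7d, 4a6b84f, 4b7d4be, 6ed34e9, 7b753a8, ac7f72c, c55e14a, cfb797a}.
Ancestors of 0724afa: {0724afa, 4a6b84f, 4b7d4be, 6ed34e9, ac7f72c, c55e14a, cfb797a}.
Common ancestors: {4a6b84f, 4b7d4be, 6ed34e9, ac7f72c, c55e14a, cfb797a}.
Among these, c55e14a is not an ancestor of any other common ancestor — it is the merge base.

c55e14a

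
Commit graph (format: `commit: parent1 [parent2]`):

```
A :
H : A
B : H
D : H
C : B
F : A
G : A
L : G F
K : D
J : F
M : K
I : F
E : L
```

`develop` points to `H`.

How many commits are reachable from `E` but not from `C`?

Reachable from E: {A, E, F, G, L}.
Reachable from C: {A, B, C, H}.
In E's history but not C's: {E, F, G, L} — 4 commits.

4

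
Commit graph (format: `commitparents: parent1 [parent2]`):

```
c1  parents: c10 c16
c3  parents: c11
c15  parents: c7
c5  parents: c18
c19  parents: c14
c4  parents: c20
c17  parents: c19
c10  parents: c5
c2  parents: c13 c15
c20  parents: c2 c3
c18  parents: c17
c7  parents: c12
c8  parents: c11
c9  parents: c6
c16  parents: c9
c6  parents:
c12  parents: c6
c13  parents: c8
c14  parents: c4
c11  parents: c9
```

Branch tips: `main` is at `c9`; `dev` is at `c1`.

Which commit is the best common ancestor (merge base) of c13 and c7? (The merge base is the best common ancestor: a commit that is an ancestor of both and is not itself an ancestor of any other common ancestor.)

c6

Ancestors of c13: {c11, c13, c6, c8, c9}.
Ancestors of c7: {c12, c6, c7}.
Common ancestors: {c6}.
The only common ancestor is c6, so it is the merge base.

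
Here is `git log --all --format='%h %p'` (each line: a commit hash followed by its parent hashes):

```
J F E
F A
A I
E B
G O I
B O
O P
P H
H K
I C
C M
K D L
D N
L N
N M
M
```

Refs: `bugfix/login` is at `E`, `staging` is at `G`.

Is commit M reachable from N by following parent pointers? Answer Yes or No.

Yes

Ancestors of N (commits reachable by following parents): {M, N}.
M is in that set, so it is an ancestor of N.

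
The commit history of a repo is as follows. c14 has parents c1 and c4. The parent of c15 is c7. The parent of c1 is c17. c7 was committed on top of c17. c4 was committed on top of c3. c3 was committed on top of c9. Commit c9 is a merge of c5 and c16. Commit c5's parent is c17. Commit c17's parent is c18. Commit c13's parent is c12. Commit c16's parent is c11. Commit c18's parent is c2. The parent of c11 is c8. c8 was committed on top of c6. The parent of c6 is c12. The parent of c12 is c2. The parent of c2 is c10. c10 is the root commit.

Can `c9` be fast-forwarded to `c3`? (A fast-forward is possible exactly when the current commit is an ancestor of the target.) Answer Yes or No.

Yes

A fast-forward from c9 to c3 is possible iff c9 is an ancestor of c3.
Ancestors of c3: {c10, c11, c12, c16, c17, c18, c2, c3, c5, c6, c8, c9}.
c9 is among them, so fast-forward is possible.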